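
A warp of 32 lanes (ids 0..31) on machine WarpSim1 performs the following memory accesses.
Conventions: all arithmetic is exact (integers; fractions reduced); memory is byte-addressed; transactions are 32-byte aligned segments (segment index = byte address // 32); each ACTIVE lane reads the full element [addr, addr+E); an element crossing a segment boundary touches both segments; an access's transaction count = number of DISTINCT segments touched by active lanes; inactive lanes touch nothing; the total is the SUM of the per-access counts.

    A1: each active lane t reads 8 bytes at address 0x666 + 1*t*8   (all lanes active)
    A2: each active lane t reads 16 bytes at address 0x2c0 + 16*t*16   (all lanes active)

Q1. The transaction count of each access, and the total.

A1: 9 transactions
A2: 32 transactions

Answer: 9,32; total 41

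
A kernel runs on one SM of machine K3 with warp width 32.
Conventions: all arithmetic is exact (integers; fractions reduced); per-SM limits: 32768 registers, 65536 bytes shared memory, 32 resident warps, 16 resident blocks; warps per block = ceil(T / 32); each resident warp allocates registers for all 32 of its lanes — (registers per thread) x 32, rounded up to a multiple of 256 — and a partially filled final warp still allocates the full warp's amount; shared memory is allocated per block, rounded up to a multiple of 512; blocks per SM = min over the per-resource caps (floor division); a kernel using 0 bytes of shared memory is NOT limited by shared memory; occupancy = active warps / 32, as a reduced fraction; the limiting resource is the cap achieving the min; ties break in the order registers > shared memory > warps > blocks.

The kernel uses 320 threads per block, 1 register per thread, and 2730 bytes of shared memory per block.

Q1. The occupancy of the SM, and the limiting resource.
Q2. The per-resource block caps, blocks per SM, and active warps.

Answer: occupancy 15/16, limited by warps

registers: 12 blocks
shared memory: 21 blocks
warps: 3 blocks
blocks: 16 blocks

Answer: 3 blocks, 30 active warps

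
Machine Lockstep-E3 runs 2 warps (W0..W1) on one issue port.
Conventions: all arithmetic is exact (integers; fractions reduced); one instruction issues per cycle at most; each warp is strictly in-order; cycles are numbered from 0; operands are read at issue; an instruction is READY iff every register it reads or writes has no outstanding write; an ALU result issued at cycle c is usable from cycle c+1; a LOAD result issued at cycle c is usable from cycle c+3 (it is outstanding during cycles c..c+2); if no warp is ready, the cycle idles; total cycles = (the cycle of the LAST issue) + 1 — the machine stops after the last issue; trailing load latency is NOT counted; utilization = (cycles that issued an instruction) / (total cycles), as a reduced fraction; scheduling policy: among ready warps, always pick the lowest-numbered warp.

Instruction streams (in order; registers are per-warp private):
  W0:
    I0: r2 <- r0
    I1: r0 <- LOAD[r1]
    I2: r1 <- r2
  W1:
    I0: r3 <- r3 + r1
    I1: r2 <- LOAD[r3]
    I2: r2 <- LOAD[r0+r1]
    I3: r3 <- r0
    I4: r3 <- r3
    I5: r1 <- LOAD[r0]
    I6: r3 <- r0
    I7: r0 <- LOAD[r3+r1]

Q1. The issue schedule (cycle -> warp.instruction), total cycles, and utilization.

cycle 0: W0.I0
cycle 1: W0.I1
cycle 2: W0.I2
cycle 3: W1.I0
cycle 4: W1.I1
cycle 5: idle
cycle 6: idle
cycle 7: W1.I2
cycle 8: W1.I3
cycle 9: W1.I4
cycle 10: W1.I5
cycle 11: W1.I6
cycle 12: idle
cycle 13: W1.I7

Answer: 14 cycles, utilization 11/14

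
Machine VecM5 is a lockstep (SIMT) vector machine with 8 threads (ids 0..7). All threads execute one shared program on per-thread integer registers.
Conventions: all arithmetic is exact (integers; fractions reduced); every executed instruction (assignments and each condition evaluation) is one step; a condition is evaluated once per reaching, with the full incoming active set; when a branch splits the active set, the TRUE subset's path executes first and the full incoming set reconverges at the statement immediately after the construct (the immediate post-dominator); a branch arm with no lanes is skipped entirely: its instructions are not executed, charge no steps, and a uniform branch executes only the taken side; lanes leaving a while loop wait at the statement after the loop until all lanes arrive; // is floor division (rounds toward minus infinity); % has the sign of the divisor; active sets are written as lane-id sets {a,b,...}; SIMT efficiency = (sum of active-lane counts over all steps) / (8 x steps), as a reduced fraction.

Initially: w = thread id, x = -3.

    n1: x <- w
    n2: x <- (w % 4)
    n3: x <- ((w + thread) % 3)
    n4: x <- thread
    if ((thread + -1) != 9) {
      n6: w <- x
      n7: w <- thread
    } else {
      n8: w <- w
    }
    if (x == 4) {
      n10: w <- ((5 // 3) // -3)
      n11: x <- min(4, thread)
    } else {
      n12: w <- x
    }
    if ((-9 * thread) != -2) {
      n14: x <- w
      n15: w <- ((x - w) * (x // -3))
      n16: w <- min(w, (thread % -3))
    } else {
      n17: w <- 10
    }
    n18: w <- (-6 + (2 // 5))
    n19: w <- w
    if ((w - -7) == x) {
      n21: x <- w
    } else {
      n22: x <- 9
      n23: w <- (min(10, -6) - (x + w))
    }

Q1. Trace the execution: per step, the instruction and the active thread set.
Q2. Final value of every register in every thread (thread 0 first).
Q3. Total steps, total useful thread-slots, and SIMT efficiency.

step 0: x <- w                       {0,1,2,3,4,5,6,7}
step 1: x <- (w % 4)                 {0,1,2,3,4,5,6,7}
step 2: x <- ((w + thread) % 3)      {0,1,2,3,4,5,6,7}
step 3: x <- thread                  {0,1,2,3,4,5,6,7}
step 4: eval ((thread + -1) != 9)    {0,1,2,3,4,5,6,7}
step 5: w <- x                       {0,1,2,3,4,5,6,7}
step 6: w <- thread                  {0,1,2,3,4,5,6,7}
step 7: eval (x == 4)                {0,1,2,3,4,5,6,7}
step 8: w <- ((5 // 3) // -3)        {4}
step 9: x <- min(4, thread)          {4}
step 10: w <- x                       {0,1,2,3,5,6,7}
step 11: eval ((-9 * thread) != -2)   {0,1,2,3,4,5,6,7}
step 12: x <- w                       {0,1,2,3,4,5,6,7}
step 13: w <- ((x - w) * (x // -3))   {0,1,2,3,4,5,6,7}
step 14: w <- min(w, (thread % -3))   {0,1,2,3,4,5,6,7}
step 15: w <- (-6 + (2 // 5))         {0,1,2,3,4,5,6,7}
step 16: w <- w                       {0,1,2,3,4,5,6,7}
step 17: eval ((w - -7) == x)         {0,1,2,3,4,5,6,7}
step 18: x <- w                       {1}
step 19: x <- 9                       {0,2,3,4,5,6,7}
step 20: w <- (min(10, -6) - (x + w)) {0,2,3,4,5,6,7}

Answer: 21 steps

w: -9,-6,-9,-9,-9,-9,-9,-9
x: 9,-6,9,9,9,9,9,9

steps = 21; useful = 144; efficiency = 144/168 = 6/7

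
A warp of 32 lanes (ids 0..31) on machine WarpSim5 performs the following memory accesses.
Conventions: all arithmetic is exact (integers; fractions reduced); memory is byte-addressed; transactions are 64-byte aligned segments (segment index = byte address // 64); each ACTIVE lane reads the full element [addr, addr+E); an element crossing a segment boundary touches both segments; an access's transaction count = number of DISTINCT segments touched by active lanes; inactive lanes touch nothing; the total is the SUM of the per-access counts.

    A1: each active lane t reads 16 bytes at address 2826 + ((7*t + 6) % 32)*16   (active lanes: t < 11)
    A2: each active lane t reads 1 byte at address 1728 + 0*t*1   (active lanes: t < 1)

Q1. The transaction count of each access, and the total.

A1: 8 transactions
A2: 1 transaction

Answer: 8,1; total 9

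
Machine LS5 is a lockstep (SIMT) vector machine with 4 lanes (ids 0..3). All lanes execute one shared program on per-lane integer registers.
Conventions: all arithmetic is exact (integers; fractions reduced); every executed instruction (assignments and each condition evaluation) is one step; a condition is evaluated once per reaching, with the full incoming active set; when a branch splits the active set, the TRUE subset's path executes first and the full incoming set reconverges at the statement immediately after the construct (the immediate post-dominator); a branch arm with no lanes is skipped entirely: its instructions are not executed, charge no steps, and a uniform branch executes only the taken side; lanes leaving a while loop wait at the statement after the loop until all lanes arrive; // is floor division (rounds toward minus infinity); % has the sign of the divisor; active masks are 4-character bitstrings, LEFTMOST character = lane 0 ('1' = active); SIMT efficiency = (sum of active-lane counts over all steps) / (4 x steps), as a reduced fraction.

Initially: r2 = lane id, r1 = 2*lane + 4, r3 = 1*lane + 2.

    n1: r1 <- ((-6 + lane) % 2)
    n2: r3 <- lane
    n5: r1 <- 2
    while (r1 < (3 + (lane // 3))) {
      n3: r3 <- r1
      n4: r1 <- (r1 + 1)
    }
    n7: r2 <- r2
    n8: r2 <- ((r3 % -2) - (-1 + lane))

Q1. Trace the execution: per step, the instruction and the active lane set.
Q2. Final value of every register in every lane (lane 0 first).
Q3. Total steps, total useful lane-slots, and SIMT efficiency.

step 0: r1 <- ((-6 + lane) % 2)      1111
step 1: r3 <- lane                   1111
step 2: r1 <- 2                      1111
step 3: eval (r1 < (3 + (lane // 3))) 1111
step 4: r3 <- r1                     1111
step 5: r1 <- (r1 + 1)               1111
step 6: eval (r1 < (3 + (lane // 3))) 1111
step 7: r3 <- r1                     0001
step 8: r1 <- (r1 + 1)               0001
step 9: eval (r1 < (3 + (lane // 3))) 0001
step 10: r2 <- r2                     1111
step 11: r2 <- ((r3 % -2) - (-1 + lane)) 1111

Answer: 12 steps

r2: 1,0,-1,-3
r1: 3,3,3,4
r3: 2,2,2,3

steps = 12; useful = 39; efficiency = 39/48 = 13/16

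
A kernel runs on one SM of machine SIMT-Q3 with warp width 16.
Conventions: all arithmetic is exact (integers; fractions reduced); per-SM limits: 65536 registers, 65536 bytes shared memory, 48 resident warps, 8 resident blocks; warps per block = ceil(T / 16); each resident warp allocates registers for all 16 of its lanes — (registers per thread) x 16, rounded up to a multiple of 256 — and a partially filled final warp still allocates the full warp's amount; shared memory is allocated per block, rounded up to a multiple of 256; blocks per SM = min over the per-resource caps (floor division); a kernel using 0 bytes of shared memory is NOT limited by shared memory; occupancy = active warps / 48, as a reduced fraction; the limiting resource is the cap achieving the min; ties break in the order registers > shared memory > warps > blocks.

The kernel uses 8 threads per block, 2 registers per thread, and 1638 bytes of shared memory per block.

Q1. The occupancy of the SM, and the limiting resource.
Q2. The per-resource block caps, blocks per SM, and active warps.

Answer: occupancy 1/6, limited by blocks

registers: 256 blocks
shared memory: 36 blocks
warps: 48 blocks
blocks: 8 blocks

Answer: 8 blocks, 8 active warps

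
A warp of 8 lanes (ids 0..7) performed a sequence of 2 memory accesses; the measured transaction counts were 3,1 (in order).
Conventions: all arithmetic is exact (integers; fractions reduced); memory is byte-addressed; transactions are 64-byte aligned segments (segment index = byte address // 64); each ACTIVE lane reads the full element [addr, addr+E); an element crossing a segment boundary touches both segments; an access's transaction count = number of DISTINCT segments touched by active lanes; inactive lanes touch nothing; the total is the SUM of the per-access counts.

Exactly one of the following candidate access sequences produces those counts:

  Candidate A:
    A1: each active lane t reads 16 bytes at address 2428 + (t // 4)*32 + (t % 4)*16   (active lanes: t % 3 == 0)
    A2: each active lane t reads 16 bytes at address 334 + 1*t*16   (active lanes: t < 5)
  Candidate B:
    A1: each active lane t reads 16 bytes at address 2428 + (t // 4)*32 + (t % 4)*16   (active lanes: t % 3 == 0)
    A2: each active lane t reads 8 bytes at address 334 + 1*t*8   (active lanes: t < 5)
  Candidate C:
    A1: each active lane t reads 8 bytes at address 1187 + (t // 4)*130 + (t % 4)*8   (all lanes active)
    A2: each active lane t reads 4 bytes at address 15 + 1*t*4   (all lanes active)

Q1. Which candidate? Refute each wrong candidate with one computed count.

A: A2 gives 2 transactions, not 1
C: A1 gives 4 transactions, not 3
B: all counts match (3,1)

Answer: B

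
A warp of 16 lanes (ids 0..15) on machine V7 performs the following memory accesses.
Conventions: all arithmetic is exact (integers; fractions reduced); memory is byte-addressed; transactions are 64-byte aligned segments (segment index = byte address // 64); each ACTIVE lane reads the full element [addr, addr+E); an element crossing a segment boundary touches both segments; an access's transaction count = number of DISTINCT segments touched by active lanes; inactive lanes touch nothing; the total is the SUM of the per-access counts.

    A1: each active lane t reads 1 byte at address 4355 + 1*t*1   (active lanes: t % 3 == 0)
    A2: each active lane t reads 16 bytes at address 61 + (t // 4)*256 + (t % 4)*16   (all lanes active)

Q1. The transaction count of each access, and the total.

A1: 1 transaction
A2: 8 transactions

Answer: 1,8; total 9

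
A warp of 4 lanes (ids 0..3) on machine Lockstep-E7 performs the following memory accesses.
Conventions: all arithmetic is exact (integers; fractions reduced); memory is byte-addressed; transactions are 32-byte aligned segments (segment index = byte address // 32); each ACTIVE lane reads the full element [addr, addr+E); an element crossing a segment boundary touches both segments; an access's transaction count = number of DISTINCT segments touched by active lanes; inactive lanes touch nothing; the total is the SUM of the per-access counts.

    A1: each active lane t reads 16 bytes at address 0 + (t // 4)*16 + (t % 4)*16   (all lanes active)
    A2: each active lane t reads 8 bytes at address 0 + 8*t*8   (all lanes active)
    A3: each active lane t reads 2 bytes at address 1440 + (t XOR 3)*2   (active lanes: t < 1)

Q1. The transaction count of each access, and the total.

A1: 2 transactions
A2: 4 transactions
A3: 1 transaction

Answer: 2,4,1; total 7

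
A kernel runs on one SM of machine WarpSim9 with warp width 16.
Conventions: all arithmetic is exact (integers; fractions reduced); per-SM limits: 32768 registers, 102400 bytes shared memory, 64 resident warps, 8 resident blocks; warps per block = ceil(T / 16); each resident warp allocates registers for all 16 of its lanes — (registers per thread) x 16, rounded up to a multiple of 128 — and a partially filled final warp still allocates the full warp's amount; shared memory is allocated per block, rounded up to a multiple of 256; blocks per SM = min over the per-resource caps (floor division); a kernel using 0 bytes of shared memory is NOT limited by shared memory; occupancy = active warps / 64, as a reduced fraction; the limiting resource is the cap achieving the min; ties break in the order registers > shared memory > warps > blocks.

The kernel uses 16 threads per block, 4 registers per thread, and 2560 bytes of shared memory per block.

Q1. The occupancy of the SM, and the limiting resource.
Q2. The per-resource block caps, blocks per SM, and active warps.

Answer: occupancy 1/8, limited by blocks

registers: 256 blocks
shared memory: 40 blocks
warps: 64 blocks
blocks: 8 blocks

Answer: 8 blocks, 8 active warps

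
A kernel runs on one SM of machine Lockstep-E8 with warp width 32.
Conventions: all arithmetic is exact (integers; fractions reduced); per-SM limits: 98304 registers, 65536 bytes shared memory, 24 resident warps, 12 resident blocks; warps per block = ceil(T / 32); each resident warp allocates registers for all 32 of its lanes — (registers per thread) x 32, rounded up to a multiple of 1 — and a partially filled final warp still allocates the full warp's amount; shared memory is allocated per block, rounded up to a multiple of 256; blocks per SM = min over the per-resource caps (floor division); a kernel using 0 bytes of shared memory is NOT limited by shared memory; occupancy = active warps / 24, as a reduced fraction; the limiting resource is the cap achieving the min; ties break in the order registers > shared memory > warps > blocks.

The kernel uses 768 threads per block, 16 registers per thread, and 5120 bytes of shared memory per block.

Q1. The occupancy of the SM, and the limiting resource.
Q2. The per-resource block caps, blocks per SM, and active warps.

Answer: occupancy 1, limited by warps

registers: 8 blocks
shared memory: 12 blocks
warps: 1 block
blocks: 12 blocks

Answer: 1 block, 24 active warps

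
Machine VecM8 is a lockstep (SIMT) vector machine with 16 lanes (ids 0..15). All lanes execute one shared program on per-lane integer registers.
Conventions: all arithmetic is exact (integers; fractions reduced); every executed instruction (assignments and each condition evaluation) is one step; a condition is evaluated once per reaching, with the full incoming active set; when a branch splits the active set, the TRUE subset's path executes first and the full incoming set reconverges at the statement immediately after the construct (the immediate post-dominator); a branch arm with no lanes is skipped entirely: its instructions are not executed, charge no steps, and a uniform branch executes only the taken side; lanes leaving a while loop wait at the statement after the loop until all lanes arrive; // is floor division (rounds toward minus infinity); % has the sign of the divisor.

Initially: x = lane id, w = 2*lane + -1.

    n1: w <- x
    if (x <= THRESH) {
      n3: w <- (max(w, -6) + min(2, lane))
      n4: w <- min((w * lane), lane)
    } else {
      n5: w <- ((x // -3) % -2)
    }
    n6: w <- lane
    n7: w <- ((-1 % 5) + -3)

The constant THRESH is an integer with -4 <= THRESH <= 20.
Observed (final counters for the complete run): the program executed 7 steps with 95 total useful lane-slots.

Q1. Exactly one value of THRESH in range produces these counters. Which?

Answer: THRESH = 14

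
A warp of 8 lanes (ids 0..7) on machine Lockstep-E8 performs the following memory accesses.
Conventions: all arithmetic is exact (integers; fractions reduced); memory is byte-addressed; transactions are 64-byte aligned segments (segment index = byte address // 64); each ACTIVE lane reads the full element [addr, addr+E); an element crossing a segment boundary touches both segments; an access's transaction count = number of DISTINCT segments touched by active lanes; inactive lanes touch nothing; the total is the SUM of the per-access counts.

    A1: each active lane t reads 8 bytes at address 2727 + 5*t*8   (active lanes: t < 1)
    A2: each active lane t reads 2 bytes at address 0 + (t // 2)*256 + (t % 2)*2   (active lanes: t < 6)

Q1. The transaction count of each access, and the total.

A1: 1 transaction
A2: 3 transactions

Answer: 1,3; total 4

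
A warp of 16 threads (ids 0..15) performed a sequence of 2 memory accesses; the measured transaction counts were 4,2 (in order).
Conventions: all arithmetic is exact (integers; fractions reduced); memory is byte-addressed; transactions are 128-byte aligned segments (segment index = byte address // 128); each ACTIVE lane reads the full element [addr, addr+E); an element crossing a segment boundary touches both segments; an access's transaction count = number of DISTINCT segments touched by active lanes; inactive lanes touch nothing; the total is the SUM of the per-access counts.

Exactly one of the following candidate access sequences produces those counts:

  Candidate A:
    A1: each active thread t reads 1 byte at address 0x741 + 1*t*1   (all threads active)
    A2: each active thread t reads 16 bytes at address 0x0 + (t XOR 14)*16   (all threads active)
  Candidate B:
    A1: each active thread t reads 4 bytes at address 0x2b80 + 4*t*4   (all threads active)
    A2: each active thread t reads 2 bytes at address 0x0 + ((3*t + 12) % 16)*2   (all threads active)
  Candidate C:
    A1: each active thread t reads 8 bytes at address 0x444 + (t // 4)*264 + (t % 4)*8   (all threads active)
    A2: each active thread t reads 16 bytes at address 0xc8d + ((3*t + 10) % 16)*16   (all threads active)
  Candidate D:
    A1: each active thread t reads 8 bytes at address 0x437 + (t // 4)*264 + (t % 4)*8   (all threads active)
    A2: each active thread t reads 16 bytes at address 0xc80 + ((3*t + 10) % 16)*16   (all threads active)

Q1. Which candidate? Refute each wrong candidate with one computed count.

A: A1 gives 1 transaction, not 4
B: A1 gives 2 transactions, not 4
C: A2 gives 3 transactions, not 2
D: all counts match (4,2)

Answer: D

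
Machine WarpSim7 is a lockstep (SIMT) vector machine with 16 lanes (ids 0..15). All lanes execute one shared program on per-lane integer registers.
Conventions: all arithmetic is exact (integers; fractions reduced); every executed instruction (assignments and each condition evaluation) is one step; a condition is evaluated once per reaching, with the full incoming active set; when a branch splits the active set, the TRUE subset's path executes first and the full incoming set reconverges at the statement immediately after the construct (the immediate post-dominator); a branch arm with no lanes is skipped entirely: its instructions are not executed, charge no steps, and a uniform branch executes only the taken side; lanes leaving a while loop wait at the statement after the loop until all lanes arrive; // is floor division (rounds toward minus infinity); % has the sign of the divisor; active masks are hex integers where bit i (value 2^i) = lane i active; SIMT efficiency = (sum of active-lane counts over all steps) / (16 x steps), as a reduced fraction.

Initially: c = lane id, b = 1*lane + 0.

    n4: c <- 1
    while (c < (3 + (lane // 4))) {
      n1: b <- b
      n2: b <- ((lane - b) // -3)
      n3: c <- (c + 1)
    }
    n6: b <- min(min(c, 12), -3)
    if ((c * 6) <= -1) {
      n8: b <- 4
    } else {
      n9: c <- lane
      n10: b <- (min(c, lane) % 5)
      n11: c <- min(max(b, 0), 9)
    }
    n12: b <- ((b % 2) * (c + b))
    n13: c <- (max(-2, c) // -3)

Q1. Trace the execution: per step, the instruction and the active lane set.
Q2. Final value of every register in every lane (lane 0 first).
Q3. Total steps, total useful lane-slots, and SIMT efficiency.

step 0: c <- 1                       0xffff
step 1: eval (c < (3 + (lane // 4))) 0xffff
step 2: b <- b                       0xffff
step 3: b <- ((lane - b) // -3)      0xffff
step 4: c <- (c + 1)                 0xffff
step 5: eval (c < (3 + (lane // 4))) 0xffff
step 6: b <- b                       0xffff
step 7: b <- ((lane - b) // -3)      0xffff
step 8: c <- (c + 1)                 0xffff
step 9: eval (c < (3 + (lane // 4))) 0xffff
step 10: b <- b                       0xfff0
step 11: b <- ((lane - b) // -3)      0xfff0
step 12: c <- (c + 1)                 0xfff0
step 13: eval (c < (3 + (lane // 4))) 0xfff0
step 14: b <- b                       0xff00
step 15: b <- ((lane - b) // -3)      0xff00
step 16: c <- (c + 1)                 0xff00
step 17: eval (c < (3 + (lane // 4))) 0xff00
step 18: b <- b                       0xf000
step 19: b <- ((lane - b) // -3)      0xf000
step 20: c <- (c + 1)                 0xf000
step 21: eval (c < (3 + (lane // 4))) 0xf000
step 22: b <- min(min(c, 12), -3)     0xffff
step 23: eval ((c * 6) <= -1)         0xffff
step 24: c <- lane                    0xffff
step 25: b <- (min(c, lane) % 5)      0xffff
step 26: c <- min(max(b, 0), 9)       0xffff
step 27: b <- ((b % 2) * (c + b))     0xffff
step 28: c <- (max(-2, c) // -3)      0xffff

Answer: 29 steps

c: 0,-1,-1,-1,-2,0,-1,-1,-1,-2,0,-1,-1,-1,-2,0
b: 0,2,0,6,0,0,2,0,6,0,0,2,0,6,0,0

steps = 29; useful = 368; efficiency = 368/464 = 23/29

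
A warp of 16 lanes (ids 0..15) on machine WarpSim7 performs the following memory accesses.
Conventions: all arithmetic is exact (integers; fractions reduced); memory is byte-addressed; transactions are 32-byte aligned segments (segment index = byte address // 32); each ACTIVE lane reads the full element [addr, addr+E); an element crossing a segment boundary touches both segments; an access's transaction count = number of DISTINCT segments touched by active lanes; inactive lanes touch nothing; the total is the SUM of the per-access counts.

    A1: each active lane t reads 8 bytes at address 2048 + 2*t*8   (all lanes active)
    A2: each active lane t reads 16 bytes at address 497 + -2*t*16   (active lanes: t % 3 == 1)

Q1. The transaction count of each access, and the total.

A1: 8 transactions
A2: 10 transactions

Answer: 8,10; total 18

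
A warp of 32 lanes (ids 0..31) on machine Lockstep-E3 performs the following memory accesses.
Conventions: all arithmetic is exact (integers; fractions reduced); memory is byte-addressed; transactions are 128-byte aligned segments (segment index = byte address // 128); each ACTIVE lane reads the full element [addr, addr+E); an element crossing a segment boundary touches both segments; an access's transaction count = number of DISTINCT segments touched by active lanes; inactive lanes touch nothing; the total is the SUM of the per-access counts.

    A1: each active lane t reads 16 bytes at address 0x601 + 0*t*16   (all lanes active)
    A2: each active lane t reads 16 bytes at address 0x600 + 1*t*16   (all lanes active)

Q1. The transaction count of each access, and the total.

A1: 1 transaction
A2: 4 transactions

Answer: 1,4; total 5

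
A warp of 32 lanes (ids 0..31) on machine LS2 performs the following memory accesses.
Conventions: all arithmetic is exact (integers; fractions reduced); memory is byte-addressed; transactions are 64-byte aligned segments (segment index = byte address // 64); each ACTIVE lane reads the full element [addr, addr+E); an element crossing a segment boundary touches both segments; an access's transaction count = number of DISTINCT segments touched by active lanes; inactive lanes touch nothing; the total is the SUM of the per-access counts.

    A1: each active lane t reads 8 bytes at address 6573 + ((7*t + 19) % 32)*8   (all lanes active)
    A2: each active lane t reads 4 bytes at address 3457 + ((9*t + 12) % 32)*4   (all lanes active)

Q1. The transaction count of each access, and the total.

A1: 5 transactions
A2: 3 transactions

Answer: 5,3; total 8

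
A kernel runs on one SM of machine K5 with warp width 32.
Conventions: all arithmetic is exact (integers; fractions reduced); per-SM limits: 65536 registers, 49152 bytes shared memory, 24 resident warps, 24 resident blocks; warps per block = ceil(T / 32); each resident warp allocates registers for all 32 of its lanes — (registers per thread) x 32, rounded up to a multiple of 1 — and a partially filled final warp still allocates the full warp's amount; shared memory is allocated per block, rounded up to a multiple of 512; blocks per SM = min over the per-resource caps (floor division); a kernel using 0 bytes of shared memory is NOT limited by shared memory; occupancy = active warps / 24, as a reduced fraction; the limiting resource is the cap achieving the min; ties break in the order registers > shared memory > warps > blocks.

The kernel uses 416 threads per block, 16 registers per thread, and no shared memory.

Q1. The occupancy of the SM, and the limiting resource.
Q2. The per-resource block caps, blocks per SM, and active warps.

Answer: occupancy 13/24, limited by warps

registers: 9 blocks
shared memory: no limit (kernel uses none)
warps: 1 block
blocks: 24 blocks

Answer: 1 block, 13 active warps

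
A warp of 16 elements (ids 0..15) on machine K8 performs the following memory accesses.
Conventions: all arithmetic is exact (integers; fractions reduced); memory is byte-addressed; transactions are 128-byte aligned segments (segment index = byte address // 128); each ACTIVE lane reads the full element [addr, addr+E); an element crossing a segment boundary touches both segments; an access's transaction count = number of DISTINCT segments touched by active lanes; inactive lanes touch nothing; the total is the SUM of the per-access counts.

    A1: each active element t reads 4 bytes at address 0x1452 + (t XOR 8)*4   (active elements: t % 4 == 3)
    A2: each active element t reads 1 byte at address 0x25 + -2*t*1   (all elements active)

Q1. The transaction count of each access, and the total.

A1: 2 transactions
A2: 1 transaction

Answer: 2,1; total 3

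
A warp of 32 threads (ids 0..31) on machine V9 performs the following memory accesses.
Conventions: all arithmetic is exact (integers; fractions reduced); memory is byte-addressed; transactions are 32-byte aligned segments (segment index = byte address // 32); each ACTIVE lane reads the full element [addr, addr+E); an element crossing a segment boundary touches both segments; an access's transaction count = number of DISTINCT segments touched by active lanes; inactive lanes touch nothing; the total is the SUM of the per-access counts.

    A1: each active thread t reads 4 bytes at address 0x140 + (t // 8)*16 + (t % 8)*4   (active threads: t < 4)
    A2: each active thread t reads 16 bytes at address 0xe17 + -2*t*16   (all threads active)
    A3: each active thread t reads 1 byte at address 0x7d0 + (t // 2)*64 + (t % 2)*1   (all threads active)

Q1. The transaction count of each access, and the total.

A1: 1 transaction
A2: 33 transactions
A3: 16 transactions

Answer: 1,33,16; total 50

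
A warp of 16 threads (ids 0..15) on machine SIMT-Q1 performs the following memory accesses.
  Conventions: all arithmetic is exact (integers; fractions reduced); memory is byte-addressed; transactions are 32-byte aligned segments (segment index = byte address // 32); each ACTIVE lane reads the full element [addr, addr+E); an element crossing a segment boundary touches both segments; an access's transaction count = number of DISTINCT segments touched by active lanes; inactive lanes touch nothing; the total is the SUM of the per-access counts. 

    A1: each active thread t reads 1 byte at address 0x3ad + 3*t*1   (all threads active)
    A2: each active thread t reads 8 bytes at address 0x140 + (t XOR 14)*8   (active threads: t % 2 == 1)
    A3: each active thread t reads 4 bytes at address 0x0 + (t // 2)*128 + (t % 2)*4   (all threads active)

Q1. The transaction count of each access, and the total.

A1: 2 transactions
A2: 4 transactions
A3: 8 transactions

Answer: 2,4,8; total 14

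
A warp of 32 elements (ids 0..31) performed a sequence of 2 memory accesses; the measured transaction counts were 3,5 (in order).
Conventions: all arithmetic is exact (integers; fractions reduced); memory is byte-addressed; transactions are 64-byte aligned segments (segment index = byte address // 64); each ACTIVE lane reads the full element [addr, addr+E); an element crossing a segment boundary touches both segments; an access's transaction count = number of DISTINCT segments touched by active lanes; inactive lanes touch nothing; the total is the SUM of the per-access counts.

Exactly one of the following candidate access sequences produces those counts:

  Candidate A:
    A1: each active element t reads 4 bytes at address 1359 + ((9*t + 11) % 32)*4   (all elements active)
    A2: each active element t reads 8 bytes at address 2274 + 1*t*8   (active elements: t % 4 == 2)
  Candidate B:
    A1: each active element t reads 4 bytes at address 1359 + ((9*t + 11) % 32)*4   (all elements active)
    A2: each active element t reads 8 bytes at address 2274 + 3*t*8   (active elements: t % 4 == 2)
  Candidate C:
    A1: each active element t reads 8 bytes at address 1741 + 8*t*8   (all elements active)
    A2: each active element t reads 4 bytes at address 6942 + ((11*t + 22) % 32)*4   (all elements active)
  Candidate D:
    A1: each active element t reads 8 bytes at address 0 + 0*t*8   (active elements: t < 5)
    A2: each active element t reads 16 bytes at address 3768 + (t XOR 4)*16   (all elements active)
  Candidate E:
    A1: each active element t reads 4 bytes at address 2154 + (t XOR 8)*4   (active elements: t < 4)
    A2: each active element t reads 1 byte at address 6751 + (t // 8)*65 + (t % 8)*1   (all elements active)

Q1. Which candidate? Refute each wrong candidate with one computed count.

B: A2 gives 8 transactions, not 5
C: A1 gives 32 transactions, not 3
D: A1 gives 1 transaction, not 3
E: A1 gives 1 transaction, not 3
A: all counts match (3,5)

Answer: A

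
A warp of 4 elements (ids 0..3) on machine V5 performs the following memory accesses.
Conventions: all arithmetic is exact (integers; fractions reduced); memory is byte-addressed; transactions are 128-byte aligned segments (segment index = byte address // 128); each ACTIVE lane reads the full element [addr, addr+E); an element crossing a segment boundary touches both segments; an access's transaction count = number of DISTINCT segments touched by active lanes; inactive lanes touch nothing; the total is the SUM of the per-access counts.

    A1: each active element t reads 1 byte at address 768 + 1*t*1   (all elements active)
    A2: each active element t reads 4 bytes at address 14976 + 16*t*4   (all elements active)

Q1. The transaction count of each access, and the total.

A1: 1 transaction
A2: 2 transactions

Answer: 1,2; total 3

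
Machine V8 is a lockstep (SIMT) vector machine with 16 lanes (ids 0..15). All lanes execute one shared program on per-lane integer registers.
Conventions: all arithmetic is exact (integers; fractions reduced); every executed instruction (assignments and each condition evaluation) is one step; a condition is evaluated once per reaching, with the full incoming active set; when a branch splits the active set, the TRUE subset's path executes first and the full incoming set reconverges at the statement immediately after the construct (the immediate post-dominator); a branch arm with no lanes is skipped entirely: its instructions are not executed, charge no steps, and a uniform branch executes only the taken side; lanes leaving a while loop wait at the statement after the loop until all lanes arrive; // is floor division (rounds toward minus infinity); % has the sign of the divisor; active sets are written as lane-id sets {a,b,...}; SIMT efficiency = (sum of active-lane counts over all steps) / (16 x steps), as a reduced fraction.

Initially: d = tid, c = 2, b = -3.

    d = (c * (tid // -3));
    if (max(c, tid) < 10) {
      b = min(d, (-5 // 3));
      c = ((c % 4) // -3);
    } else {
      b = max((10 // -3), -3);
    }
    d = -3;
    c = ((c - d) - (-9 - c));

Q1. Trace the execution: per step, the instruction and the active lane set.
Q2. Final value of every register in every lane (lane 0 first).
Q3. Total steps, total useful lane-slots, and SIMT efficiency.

step 0: d <- (c * (tid // -3))       {0,1,2,3,4,5,6,7,8,9,10,11,12,13,14,15}
step 1: eval (max(c, tid) < 10)      {0,1,2,3,4,5,6,7,8,9,10,11,12,13,14,15}
step 2: b <- min(d, (-5 // 3))       {0,1,2,3,4,5,6,7,8,9}
step 3: c <- ((c % 4) // -3)         {0,1,2,3,4,5,6,7,8,9}
step 4: b <- max((10 // -3), -3)     {10,11,12,13,14,15}
step 5: d <- -3                      {0,1,2,3,4,5,6,7,8,9,10,11,12,13,14,15}
step 6: c <- ((c - d) - (-9 - c))    {0,1,2,3,4,5,6,7,8,9,10,11,12,13,14,15}

Answer: 7 steps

d: -3,-3,-3,-3,-3,-3,-3,-3,-3,-3,-3,-3,-3,-3,-3,-3
c: 10,10,10,10,10,10,10,10,10,10,16,16,16,16,16,16
b: -2,-2,-2,-2,-4,-4,-4,-6,-6,-6,-3,-3,-3,-3,-3,-3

steps = 7; useful = 90; efficiency = 90/112 = 45/56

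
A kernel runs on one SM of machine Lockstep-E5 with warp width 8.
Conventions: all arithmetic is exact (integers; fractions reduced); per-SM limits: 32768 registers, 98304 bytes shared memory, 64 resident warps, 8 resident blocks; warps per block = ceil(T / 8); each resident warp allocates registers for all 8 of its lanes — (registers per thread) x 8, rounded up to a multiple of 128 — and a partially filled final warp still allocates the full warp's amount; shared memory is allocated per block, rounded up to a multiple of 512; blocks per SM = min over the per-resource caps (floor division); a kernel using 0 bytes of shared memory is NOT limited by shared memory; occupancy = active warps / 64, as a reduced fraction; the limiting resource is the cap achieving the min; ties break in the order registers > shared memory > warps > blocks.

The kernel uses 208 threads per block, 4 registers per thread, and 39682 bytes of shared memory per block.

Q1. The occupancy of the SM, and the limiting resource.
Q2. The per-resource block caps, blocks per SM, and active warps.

Answer: occupancy 13/16, limited by shared memory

registers: 9 blocks
shared memory: 2 blocks
warps: 2 blocks
blocks: 8 blocks

Answer: 2 blocks, 52 active warps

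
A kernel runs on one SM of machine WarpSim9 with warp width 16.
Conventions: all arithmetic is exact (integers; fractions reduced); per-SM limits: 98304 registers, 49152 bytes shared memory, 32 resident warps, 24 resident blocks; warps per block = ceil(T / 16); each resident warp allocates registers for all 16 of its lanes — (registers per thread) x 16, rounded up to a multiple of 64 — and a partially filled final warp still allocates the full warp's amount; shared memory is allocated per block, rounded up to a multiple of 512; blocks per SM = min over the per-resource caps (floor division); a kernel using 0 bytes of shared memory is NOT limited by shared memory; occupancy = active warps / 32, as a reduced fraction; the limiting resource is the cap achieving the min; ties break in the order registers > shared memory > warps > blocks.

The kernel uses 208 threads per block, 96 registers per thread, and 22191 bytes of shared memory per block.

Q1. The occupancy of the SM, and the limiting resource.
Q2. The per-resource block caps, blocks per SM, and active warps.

Answer: occupancy 13/16, limited by shared memory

registers: 4 blocks
shared memory: 2 blocks
warps: 2 blocks
blocks: 24 blocks

Answer: 2 blocks, 26 active warps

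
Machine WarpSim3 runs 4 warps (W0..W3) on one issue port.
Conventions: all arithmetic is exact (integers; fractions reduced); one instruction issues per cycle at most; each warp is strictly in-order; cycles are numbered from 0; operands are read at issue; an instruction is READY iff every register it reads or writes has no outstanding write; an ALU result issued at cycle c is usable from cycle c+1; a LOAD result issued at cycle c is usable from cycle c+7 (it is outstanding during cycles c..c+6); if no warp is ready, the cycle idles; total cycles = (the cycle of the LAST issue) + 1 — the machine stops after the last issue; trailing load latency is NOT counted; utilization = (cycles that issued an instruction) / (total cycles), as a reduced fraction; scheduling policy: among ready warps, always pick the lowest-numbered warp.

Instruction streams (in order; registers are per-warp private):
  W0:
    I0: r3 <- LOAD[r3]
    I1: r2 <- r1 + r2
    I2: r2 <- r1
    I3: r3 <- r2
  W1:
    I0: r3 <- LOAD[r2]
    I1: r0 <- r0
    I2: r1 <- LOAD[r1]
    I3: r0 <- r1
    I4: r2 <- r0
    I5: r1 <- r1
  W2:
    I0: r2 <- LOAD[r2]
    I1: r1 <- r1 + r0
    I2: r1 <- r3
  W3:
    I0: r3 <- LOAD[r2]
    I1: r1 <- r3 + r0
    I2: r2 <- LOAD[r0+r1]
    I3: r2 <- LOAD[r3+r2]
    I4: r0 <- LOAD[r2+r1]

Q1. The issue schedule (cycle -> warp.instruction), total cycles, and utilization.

cycle 0: W0.I0
cycle 1: W0.I1
cycle 2: W0.I2
cycle 3: W1.I0
cycle 4: W1.I1
cycle 5: W1.I2
cycle 6: W2.I0
cycle 7: W0.I3
cycle 8: W2.I1
cycle 9: W2.I2
cycle 10: W3.I0
cycle 11: idle
cycle 12: W1.I3
cycle 13: W1.I4
cycle 14: W1.I5
cycle 15: idle
cycle 16: idle
cycle 17: W3.I1
cycle 18: W3.I2
cycle 19: idle
cycle 20: idle
cycle 21: idle
cycle 22: idle
cycle 23: idle
cycle 24: idle
cycle 25: W3.I3
cycle 26: idle
cycle 27: idle
cycle 28: idle
cycle 29: idle
cycle 30: idle
cycle 31: idle
cycle 32: W3.I4

Answer: 33 cycles, utilization 6/11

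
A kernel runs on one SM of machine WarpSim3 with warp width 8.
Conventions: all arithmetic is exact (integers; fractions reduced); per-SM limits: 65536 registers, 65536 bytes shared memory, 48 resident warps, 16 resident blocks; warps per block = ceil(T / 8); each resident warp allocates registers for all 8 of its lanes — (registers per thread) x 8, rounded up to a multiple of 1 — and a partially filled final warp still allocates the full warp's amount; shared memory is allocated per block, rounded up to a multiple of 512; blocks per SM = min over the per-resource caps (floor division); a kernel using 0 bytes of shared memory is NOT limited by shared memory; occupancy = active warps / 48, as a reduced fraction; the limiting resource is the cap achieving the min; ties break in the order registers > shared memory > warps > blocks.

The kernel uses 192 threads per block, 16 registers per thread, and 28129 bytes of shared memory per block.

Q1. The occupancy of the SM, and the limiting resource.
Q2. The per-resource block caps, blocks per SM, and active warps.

Answer: occupancy 1, limited by shared memory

registers: 21 blocks
shared memory: 2 blocks
warps: 2 blocks
blocks: 16 blocks

Answer: 2 blocks, 48 active warps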